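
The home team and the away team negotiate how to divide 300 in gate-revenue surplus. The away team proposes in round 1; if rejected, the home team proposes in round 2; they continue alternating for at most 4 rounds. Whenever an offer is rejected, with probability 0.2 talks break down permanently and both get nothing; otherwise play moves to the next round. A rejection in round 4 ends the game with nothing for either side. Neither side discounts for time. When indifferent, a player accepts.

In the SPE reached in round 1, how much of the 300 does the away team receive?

Round 4 (the home team proposes): the away team will accept anything ≥ 0, so the home team offers 0 and keeps 300.
Round 3 (the away team proposes): rejecting gives the home team an expected 0.8 × 300 = 240; the away team offers that and keeps 60.
Round 2 (the home team proposes): rejecting gives the away team an expected 0.8 × 60 = 48, so the home team offers 48, keeping 252.
Round 1 (the away team proposes): rejecting gives the home team an expected 0.8 × 252 = 201.6. The away team offers 201.6 and keeps 300 − 201.6 = 98.4.

98.4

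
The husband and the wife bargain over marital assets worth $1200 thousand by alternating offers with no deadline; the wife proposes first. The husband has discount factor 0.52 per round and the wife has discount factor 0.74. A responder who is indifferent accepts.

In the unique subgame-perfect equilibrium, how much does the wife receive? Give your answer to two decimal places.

In a stationary SPE each proposer offers the other exactly their discounted continuation value.
If the wife keeps x when proposing and the husband keeps y when proposing, then x = 1200 − 0.52y and y = 1200 − 0.74x.
Solving: x = 1200(1 − 0.52) / (1 − 0.74·0.52) = 576 / 0.6152 ≈ 936.2809.
The husband gets 1200 − 936.2809 ≈ 263.7191.

936.28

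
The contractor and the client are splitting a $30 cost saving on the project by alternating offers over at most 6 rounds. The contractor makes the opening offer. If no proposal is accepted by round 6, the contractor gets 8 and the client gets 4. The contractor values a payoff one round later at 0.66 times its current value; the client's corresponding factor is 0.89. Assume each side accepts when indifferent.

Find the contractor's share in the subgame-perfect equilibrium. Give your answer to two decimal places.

Round 6 (the client proposes): the contractor gets 8 if talks fail, so the client offers 8 and keeps 22.
Round 5 (the contractor proposes): the client can get 22 next round, worth 0.89 × 22 = 19.58 now, so the contractor offers 19.58, keeping 10.42.
Round 4 (the client proposes): the contractor can get 10.42 next round, worth 0.66 × 10.42 = 6.8772 now, so the client offers 6.8772, keeping 23.1228.
Round 3 (the contractor proposes): the client can get 23.1228 next round, worth 0.89 × 23.1228 = 20.579292 now; the contractor offers that and keeps 9.420708.
Round 2 (the client proposes): the contractor can get 9.420708 next round, worth 0.66 × 9.420708 = 6.21766728 now. The client offers 6.21766728 and keeps 30 − 6.21766728 = 23.78233272.
Round 1 (the contractor proposes): the client can get 23.78233272 next round, worth 0.89 × 23.78233272 = 21.1662761208 now; the contractor offers that and keeps 8.8337238792.

8.83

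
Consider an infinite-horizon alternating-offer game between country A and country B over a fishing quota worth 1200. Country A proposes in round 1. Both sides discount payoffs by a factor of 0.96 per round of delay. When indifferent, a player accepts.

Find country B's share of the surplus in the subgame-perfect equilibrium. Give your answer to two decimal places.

587.76

Let x be country A's share when country A proposes and y be country B's share when country B proposes.
Country B accepts iff offered ≥ 0.96·y, so x = 1200 − 0.96y. Symmetrically y = 1200 − 0.96x.
Substituting: x = 1200 − 0.96(1200 − 0.96x), giving x(1 − 0.96·0.96) = 1200(1 − 0.96).
So x = 1200 × 0.04 / 0.0784 ≈ 612.2449, and country B receives 1200 − x ≈ 587.7551.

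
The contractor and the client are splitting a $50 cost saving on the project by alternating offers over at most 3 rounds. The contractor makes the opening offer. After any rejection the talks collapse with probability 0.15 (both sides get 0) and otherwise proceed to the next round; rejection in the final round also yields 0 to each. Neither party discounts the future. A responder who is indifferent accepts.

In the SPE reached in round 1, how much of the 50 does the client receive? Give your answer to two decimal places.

6.38

By backward induction:
Round 3 (the contractor proposes): the client will accept anything ≥ 0, so the contractor offers 0 and keeps 50.
Round 2 (the client proposes): rejecting gives the contractor an expected 0.85 × 50 = 42.5. The client offers 42.5 and keeps 50 − 42.5 = 7.5.
Round 1 (the contractor proposes): rejecting gives the client an expected 0.85 × 7.5 = 6.375; the contractor offers that and keeps 43.625.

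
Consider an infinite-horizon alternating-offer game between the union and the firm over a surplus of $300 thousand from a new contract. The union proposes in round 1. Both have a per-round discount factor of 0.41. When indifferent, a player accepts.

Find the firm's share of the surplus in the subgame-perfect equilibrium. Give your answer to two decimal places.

87.23

When the union proposes, the firm accepts any offer worth at least 0.41 times what the firm would get by proposing next round; and vice versa.
This gives x = 300 − 0.41y and y = 300 − 0.41x, where x and y are each side's share when it proposes.
Hence (1 − 0.41·0.41)x = 300(1 − 0.41), i.e. 0.8319·x = 177.
x ≈ 212.7660; the firm's share is 300 − x ≈ 87.2340.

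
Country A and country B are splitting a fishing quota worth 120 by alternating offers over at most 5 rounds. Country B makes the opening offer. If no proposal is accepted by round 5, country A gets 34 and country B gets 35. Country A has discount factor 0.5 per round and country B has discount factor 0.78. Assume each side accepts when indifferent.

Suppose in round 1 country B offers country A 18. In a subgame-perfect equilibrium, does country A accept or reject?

Reject

Round 5 (country B proposes): country A gets 34 if talks fail, so country B offers 34 and keeps 86.
Round 4 (country A proposes): country B can get 86 next round, worth 0.78 × 86 = 67.08 now, so country A offers 67.08, keeping 52.92.
Round 3 (country B proposes): country A can get 52.92 next round, worth 0.5 × 52.92 = 26.46 now; country B offers that and keeps 93.54.
Round 2 (country A proposes): country B can get 93.54 next round, worth 0.78 × 93.54 = 72.9612 now. Country A offers 72.9612 and keeps 120 − 72.9612 = 47.0388.
So by rejecting in round 1, country A gets 47.0388 next round, worth 0.5 × 47.0388 = 23.5194 now.
Offer 18 < 23.5194, so country A rejects.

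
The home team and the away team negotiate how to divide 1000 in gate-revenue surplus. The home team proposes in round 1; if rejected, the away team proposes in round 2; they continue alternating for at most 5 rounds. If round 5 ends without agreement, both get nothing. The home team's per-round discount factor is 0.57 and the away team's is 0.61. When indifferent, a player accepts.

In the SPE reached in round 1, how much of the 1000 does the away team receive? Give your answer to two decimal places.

By backward induction:
Round 5 (the home team proposes): rejection yields 0 for the away team; the home team offers 0 and keeps 1000.
Round 4 (the away team proposes): the home team can get 1000 next round, worth 0.57 × 1000 = 570 now; the away team offers that and keeps 430.
Round 3 (the home team proposes): the away team can get 430 next round, worth 0.61 × 430 = 262.3 now, so the home team offers 262.3, keeping 737.7.
Round 2 (the away team proposes): the home team can get 737.7 next round, worth 0.57 × 737.7 = 420.489 now; the away team offers that and keeps 579.511.
Round 1 (the home team proposes): the away team can get 579.511 next round, worth 0.61 × 579.511 = 353.50171 now; the home team offers that and keeps 646.49829.

353.50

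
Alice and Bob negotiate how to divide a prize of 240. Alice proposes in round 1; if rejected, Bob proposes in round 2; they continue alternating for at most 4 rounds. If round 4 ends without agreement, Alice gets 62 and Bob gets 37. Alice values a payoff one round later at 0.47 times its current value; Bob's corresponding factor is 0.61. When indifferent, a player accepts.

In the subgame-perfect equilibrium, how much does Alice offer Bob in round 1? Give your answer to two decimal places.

By backward induction:
Round 4 (Bob proposes): Alice gets 62 if talks fail, so Bob offers 62 and keeps 178.
Round 3 (Alice proposes): Bob can get 178 next round, worth 0.61 × 178 = 108.58 now, so Alice offers 108.58, keeping 131.42.
Round 2 (Bob proposes): Alice can get 131.42 next round, worth 0.47 × 131.42 = 61.7674 now. Bob offers 61.7674 and keeps 240 − 61.7674 = 178.2326.
Round 1 (Alice proposes): Bob can get 178.2326 next round, worth 0.61 × 178.2326 = 108.721886 now, so Alice offers 108.721886, keeping 131.278114.

108.72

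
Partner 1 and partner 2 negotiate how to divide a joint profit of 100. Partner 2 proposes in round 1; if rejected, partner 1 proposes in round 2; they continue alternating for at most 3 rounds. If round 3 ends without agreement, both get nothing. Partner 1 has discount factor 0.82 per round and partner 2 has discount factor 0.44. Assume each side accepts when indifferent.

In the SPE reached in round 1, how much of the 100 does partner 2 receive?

Round 3 (partner 2 proposes): partner 1 will accept anything ≥ 0, so partner 2 offers 0 and keeps 100.
Round 2 (partner 1 proposes): partner 2 can get 100 next round, worth 0.44 × 100 = 44 now, so partner 1 offers 44, keeping 56.
Round 1 (partner 2 proposes): partner 1 can get 56 next round, worth 0.82 × 56 = 45.92 now, so partner 2 offers 45.92, keeping 54.08.

54.08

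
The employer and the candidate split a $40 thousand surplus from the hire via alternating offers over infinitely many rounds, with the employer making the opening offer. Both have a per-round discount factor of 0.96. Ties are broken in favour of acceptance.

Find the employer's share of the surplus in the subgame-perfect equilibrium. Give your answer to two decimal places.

When the employer proposes, the candidate accepts any offer worth at least 0.96 times what the candidate would get by proposing next round; and vice versa.
This gives x = 40 − 0.96y and y = 40 − 0.96x, where x and y are each side's share when it proposes.
Hence (1 − 0.96·0.96)x = 40(1 − 0.96), i.e. 0.0784·x = 1.6.
x ≈ 20.4082; the candidate's share is 40 − x ≈ 19.5918.

20.41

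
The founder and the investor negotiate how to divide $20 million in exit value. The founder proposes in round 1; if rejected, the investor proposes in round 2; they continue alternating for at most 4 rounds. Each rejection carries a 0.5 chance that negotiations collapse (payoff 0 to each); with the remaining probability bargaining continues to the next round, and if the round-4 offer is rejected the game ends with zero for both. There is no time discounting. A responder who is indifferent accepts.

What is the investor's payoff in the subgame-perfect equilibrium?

Round 4 (the investor proposes): rejection yields 0 for the founder; the investor offers 0 and keeps 20.
Round 3 (the founder proposes): rejecting gives the investor an expected 0.5 × 20 = 10; the founder offers that and keeps 10.
Round 2 (the investor proposes): rejecting gives the founder an expected 0.5 × 10 = 5, so the investor offers 5, keeping 15.
Round 1 (the founder proposes): rejecting gives the investor an expected 0.5 × 15 = 7.5, so the founder offers 7.5, keeping 12.5.

7.5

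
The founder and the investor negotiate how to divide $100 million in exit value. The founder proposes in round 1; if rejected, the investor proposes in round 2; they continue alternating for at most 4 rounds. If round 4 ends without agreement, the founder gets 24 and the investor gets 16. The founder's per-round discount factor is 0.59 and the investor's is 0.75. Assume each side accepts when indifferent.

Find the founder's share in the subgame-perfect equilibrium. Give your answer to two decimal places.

Work backward from the last round.
Round 4 (the investor proposes): the founder gets 24 if talks fail, so the investor offers 24 and keeps 76.
Round 3 (the founder proposes): the investor can get 76 next round, worth 0.75 × 76 = 57 now, so the founder offers 57, keeping 43.
Round 2 (the investor proposes): the founder can get 43 next round, worth 0.59 × 43 = 25.37 now. The investor offers 25.37 and keeps 100 − 25.37 = 74.63.
Round 1 (the founder proposes): the investor can get 74.63 next round, worth 0.75 × 74.63 = 55.9725 now; the founder offers that and keeps 44.0275.

44.03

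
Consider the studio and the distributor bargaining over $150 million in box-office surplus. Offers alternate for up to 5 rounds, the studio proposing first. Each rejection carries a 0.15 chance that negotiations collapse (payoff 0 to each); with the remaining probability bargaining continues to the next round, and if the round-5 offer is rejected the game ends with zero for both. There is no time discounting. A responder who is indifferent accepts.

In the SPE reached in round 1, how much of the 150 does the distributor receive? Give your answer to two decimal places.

Round 5 (the studio proposes): the distributor will accept anything ≥ 0, so the studio offers 0 and keeps 150.
Round 4 (the distributor proposes): rejecting gives the studio an expected 0.85 × 150 = 127.5, so the distributor offers 127.5, keeping 22.5.
Round 3 (the studio proposes): rejecting gives the distributor an expected 0.85 × 22.5 = 19.125; the studio offers that and keeps 130.875.
Round 2 (the distributor proposes): rejecting gives the studio an expected 0.85 × 130.875 = 111.24375, so the distributor offers 111.24375, keeping 38.75625.
Round 1 (the studio proposes): rejecting gives the distributor an expected 0.85 × 38.75625 = 32.9428125. The studio offers 32.9428125 and keeps 150 − 32.9428125 = 117.0571875.

32.94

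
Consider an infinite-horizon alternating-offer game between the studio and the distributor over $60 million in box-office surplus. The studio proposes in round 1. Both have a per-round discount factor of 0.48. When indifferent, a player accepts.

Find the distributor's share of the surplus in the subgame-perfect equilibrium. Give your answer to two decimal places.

19.46

When the studio proposes, the distributor accepts any offer worth at least 0.48 times what the distributor would get by proposing next round; and vice versa.
This gives x = 60 − 0.48y and y = 60 − 0.48x, where x and y are each side's share when it proposes.
Hence (1 − 0.48·0.48)x = 60(1 − 0.48), i.e. 0.7696·x = 31.2.
x ≈ 40.5405; the distributor's share is 60 − x ≈ 19.4595.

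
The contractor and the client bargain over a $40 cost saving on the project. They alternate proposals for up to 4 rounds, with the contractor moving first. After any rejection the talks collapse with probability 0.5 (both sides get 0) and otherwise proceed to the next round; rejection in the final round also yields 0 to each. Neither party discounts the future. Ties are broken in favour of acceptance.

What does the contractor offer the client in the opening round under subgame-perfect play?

15

Round 4 (the client proposes): the contractor will accept anything ≥ 0, so the client offers 0 and keeps 40.
Round 3 (the contractor proposes): rejecting gives the client an expected 0.5 × 40 = 20, so the contractor offers 20, keeping 20.
Round 2 (the client proposes): rejecting gives the contractor an expected 0.5 × 20 = 10, so the client offers 10, keeping 30.
Round 1 (the contractor proposes): rejecting gives the client an expected 0.5 × 30 = 15; the contractor offers that and keeps 25.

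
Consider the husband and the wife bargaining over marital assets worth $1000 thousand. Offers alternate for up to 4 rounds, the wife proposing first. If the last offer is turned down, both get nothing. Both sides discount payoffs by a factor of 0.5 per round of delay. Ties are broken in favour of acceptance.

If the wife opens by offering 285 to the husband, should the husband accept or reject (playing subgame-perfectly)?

Reject

Work out the husband's continuation value if the offer is rejected.
Round 4 (the husband proposes): the wife will accept anything ≥ 0, so the husband offers 0 and keeps 1000.
Round 3 (the wife proposes): the husband can get 1000 next round, worth 0.5 × 1000 = 500 now. The wife offers 500 and keeps 1000 − 500 = 500.
Round 2 (the husband proposes): the wife can get 500 next round, worth 0.5 × 500 = 250 now. The husband offers 250 and keeps 1000 − 250 = 750.
So by rejecting in round 1, the husband gets 750 next round, worth 0.5 × 750 = 375 now.
Offer 285 < 375, so the husband rejects.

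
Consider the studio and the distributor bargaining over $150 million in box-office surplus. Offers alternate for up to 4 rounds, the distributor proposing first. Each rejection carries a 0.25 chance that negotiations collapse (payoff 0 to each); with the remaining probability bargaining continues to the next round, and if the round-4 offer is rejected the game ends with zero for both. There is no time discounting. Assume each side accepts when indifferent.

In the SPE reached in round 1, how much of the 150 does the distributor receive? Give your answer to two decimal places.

By backward induction:
Round 4 (the studio proposes): the distributor will accept anything ≥ 0, so the studio offers 0 and keeps 150.
Round 3 (the distributor proposes): rejecting gives the studio an expected 0.75 × 150 = 112.5. The distributor offers 112.5 and keeps 150 − 112.5 = 37.5.
Round 2 (the studio proposes): rejecting gives the distributor an expected 0.75 × 37.5 = 28.125. The studio offers 28.125 and keeps 150 − 28.125 = 121.875.
Round 1 (the distributor proposes): rejecting gives the studio an expected 0.75 × 121.875 = 91.40625. The distributor offers 91.40625 and keeps 150 − 91.40625 = 58.59375.

58.59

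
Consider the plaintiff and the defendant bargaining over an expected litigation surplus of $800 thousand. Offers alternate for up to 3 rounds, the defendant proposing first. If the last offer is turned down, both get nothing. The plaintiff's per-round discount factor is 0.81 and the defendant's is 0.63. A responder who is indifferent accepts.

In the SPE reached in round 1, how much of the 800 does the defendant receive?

Round 3 (the defendant proposes): the plaintiff will accept anything ≥ 0, so the defendant offers 0 and keeps 800.
Round 2 (the plaintiff proposes): the defendant can get 800 next round, worth 0.63 × 800 = 504 now; the plaintiff offers that and keeps 296.
Round 1 (the defendant proposes): the plaintiff can get 296 next round, worth 0.81 × 296 = 239.76 now. The defendant offers 239.76 and keeps 800 − 239.76 = 560.24.

560.24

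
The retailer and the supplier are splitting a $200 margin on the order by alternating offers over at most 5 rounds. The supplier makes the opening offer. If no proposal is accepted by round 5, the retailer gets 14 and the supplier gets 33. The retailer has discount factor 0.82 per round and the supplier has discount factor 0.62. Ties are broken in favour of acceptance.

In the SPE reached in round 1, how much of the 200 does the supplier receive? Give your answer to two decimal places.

102.38

Work backward from the last round.
Round 5 (the supplier proposes): the retailer gets 14 if talks fail, so the supplier offers 14 and keeps 186.
Round 4 (the retailer proposes): the supplier can get 186 next round, worth 0.62 × 186 = 115.32 now, so the retailer offers 115.32, keeping 84.68.
Round 3 (the supplier proposes): the retailer can get 84.68 next round, worth 0.82 × 84.68 = 69.4376 now; the supplier offers that and keeps 130.5624.
Round 2 (the retailer proposes): the supplier can get 130.5624 next round, worth 0.62 × 130.5624 = 80.948688 now. The retailer offers 80.948688 and keeps 200 − 80.948688 = 119.051312.
Round 1 (the supplier proposes): the retailer can get 119.051312 next round, worth 0.82 × 119.051312 = 97.62207584 now; the supplier offers that and keeps 102.37792416.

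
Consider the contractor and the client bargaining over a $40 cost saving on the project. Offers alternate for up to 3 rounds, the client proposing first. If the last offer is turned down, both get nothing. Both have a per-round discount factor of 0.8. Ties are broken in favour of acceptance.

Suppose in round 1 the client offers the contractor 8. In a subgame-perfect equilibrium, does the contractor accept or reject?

Accept

Round 3 (the client proposes): rejection yields 0 for the contractor; the client offers 0 and keeps 40.
Round 2 (the contractor proposes): the client can get 40 next round, worth 0.8 × 40 = 32 now, so the contractor offers 32, keeping 8.
So by rejecting in round 1, the contractor gets 8 next round, worth 0.8 × 8 = 6.4 now.
Offer 8 ≥ 6.4, so the contractor accepts.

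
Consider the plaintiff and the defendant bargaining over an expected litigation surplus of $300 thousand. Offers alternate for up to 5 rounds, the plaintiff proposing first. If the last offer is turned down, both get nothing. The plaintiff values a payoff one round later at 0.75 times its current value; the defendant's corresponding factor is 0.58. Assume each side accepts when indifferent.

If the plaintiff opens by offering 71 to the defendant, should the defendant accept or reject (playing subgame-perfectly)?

Accept

Work out the defendant's continuation value if the offer is rejected.
Round 5 (the plaintiff proposes): rejection yields 0 for the defendant; the plaintiff offers 0 and keeps 300.
Round 4 (the defendant proposes): the plaintiff can get 300 next round, worth 0.75 × 300 = 225 now; the defendant offers that and keeps 75.
Round 3 (the plaintiff proposes): the defendant can get 75 next round, worth 0.58 × 75 = 43.5 now; the plaintiff offers that and keeps 256.5.
Round 2 (the defendant proposes): the plaintiff can get 256.5 next round, worth 0.75 × 256.5 = 192.375 now, so the defendant offers 192.375, keeping 107.625.
So by rejecting in round 1, the defendant gets 107.625 next round, worth 0.58 × 107.625 = 62.4225 now.
Offer 71 ≥ 62.4225, so the defendant accepts.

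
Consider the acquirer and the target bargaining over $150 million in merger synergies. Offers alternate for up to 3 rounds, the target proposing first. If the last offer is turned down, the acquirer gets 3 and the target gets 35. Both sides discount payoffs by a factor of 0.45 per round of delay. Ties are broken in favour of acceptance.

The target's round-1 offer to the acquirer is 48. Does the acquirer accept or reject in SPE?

Accept

Work out the acquirer's continuation value if the offer is rejected.
Round 3 (the target proposes): the acquirer gets 3 if talks fail, so the target offers 3 and keeps 147.
Round 2 (the acquirer proposes): the target can get 147 next round, worth 0.45 × 147 = 66.15 now; the acquirer offers that and keeps 83.85.
So by rejecting in round 1, the acquirer gets 83.85 next round, worth 0.45 × 83.85 = 37.7325 now.
Offer 48 ≥ 37.7325, so the acquirer accepts.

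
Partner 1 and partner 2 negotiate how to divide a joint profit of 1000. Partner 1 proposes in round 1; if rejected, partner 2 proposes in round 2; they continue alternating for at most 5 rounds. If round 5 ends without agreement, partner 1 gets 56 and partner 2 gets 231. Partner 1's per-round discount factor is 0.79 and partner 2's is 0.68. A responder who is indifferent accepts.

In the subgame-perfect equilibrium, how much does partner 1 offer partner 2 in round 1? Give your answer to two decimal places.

By backward induction:
Round 5 (partner 1 proposes): partner 2 gets 231 if talks fail, so partner 1 offers 231 and keeps 769.
Round 4 (partner 2 proposes): partner 1 can get 769 next round, worth 0.79 × 769 = 607.51 now. Partner 2 offers 607.51 and keeps 1000 − 607.51 = 392.49.
Round 3 (partner 1 proposes): partner 2 can get 392.49 next round, worth 0.68 × 392.49 = 266.8932 now, so partner 1 offers 266.8932, keeping 733.1068.
Round 2 (partner 2 proposes): partner 1 can get 733.1068 next round, worth 0.79 × 733.1068 = 579.154372 now; partner 2 offers that and keeps 420.845628.
Round 1 (partner 1 proposes): partner 2 can get 420.845628 next round, worth 0.68 × 420.845628 = 286.17502704 now. Partner 1 offers 286.17502704 and keeps 1000 − 286.17502704 = 713.82497296.

286.18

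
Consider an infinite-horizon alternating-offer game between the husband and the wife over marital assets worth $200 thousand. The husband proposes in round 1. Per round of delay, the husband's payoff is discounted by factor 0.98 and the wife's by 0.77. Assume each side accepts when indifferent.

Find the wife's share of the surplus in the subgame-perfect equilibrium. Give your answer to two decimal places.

12.55

Let x be the husband's share when the husband proposes and y be the wife's share when the wife proposes.
The wife accepts iff offered ≥ 0.77·y, so x = 200 − 0.77y. Symmetrically y = 200 − 0.98x.
Substituting: x = 200 − 0.77(200 − 0.98x), giving x(1 − 0.98·0.77) = 200(1 − 0.77).
So x = 200 × 0.23 / 0.2454 ≈ 187.4491, and the wife receives 200 − x ≈ 12.5509.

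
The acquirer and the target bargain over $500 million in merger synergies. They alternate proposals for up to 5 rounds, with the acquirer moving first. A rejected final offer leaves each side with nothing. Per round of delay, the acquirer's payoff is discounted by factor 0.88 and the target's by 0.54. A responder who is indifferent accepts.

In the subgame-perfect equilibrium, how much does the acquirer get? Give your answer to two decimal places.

452.20

Round 5 (the acquirer proposes): the target will accept anything ≥ 0, so the acquirer offers 0 and keeps 500.
Round 4 (the target proposes): the acquirer can get 500 next round, worth 0.88 × 500 = 440 now. The target offers 440 and keeps 500 − 440 = 60.
Round 3 (the acquirer proposes): the target can get 60 next round, worth 0.54 × 60 = 32.4 now, so the acquirer offers 32.4, keeping 467.6.
Round 2 (the target proposes): the acquirer can get 467.6 next round, worth 0.88 × 467.6 = 411.488 now, so the target offers 411.488, keeping 88.512.
Round 1 (the acquirer proposes): the target can get 88.512 next round, worth 0.54 × 88.512 = 47.79648 now. The acquirer offers 47.79648 and keeps 500 − 47.79648 = 452.20352.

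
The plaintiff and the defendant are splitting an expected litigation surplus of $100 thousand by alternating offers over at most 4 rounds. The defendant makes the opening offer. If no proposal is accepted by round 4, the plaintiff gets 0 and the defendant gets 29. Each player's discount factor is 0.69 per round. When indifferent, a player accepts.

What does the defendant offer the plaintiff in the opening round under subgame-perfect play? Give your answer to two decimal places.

44.71

Round 4 (the plaintiff proposes): the defendant gets 29 if talks fail, so the plaintiff offers 29 and keeps 71.
Round 3 (the defendant proposes): the plaintiff can get 71 next round, worth 0.69 × 71 = 48.99 now; the defendant offers that and keeps 51.01.
Round 2 (the plaintiff proposes): the defendant can get 51.01 next round, worth 0.69 × 51.01 = 35.1969 now. The plaintiff offers 35.1969 and keeps 100 − 35.1969 = 64.8031.
Round 1 (the defendant proposes): the plaintiff can get 64.8031 next round, worth 0.69 × 64.8031 = 44.714139 now; the defendant offers that and keeps 55.285861.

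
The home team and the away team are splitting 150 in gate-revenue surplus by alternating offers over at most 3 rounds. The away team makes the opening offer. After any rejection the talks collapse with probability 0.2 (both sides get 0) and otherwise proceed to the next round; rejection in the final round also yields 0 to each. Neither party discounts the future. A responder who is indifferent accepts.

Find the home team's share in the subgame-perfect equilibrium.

24

Round 3 (the away team proposes): the home team will accept anything ≥ 0, so the away team offers 0 and keeps 150.
Round 2 (the home team proposes): rejecting gives the away team an expected 0.8 × 150 = 120, so the home team offers 120, keeping 30.
Round 1 (the away team proposes): rejecting gives the home team an expected 0.8 × 30 = 24. The away team offers 24 and keeps 150 − 24 = 126.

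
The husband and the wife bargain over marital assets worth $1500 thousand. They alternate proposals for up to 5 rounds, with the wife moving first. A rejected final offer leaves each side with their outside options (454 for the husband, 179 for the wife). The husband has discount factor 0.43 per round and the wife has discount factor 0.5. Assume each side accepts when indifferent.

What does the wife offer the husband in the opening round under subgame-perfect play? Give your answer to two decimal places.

412.82

Round 5 (the wife proposes): the husband gets 454 if talks fail, so the wife offers 454 and keeps 1046.
Round 4 (the husband proposes): the wife can get 1046 next round, worth 0.5 × 1046 = 523 now. The husband offers 523 and keeps 1500 − 523 = 977.
Round 3 (the wife proposes): the husband can get 977 next round, worth 0.43 × 977 = 420.11 now, so the wife offers 420.11, keeping 1079.89.
Round 2 (the husband proposes): the wife can get 1079.89 next round, worth 0.5 × 1079.89 = 539.945 now; the husband offers that and keeps 960.055.
Round 1 (the wife proposes): the husband can get 960.055 next round, worth 0.43 × 960.055 = 412.82365 now, so the wife offers 412.82365, keeping 1087.17635.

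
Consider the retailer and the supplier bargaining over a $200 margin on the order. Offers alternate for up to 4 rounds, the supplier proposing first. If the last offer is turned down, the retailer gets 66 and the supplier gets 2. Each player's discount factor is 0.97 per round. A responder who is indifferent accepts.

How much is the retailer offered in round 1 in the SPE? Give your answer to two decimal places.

186.53

Round 4 (the retailer proposes): the supplier gets 2 if talks fail, so the retailer offers 2 and keeps 198.
Round 3 (the supplier proposes): the retailer can get 198 next round, worth 0.97 × 198 = 192.06 now; the supplier offers that and keeps 7.94.
Round 2 (the retailer proposes): the supplier can get 7.94 next round, worth 0.97 × 7.94 = 7.7018 now; the retailer offers that and keeps 192.2982.
Round 1 (the supplier proposes): the retailer can get 192.2982 next round, worth 0.97 × 192.2982 = 186.529254 now. The supplier offers 186.529254 and keeps 200 − 186.529254 = 13.470746.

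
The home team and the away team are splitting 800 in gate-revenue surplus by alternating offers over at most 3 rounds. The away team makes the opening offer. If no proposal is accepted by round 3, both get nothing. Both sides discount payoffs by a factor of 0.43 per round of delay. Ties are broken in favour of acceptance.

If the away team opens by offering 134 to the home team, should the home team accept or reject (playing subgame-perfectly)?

Work out the home team's continuation value if the offer is rejected.
Round 3 (the away team proposes): rejection yields 0 for the home team; the away team offers 0 and keeps 800.
Round 2 (the home team proposes): the away team can get 800 next round, worth 0.43 × 800 = 344 now; the home team offers that and keeps 456.
So by rejecting in round 1, the home team gets 456 next round, worth 0.43 × 456 = 196.08 now.
Offer 134 < 196.08, so the home team rejects.

Reject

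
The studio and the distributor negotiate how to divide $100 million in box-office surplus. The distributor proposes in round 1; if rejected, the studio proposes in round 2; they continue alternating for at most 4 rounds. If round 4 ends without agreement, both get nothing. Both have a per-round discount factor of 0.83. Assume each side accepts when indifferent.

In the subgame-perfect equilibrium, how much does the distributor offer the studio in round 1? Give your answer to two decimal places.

71.29

Round 4 (the studio proposes): the distributor will accept anything ≥ 0, so the studio offers 0 and keeps 100.
Round 3 (the distributor proposes): the studio can get 100 next round, worth 0.83 × 100 = 83 now. The distributor offers 83 and keeps 100 − 83 = 17.
Round 2 (the studio proposes): the distributor can get 17 next round, worth 0.83 × 17 = 14.11 now. The studio offers 14.11 and keeps 100 − 14.11 = 85.89.
Round 1 (the distributor proposes): the studio can get 85.89 next round, worth 0.83 × 85.89 = 71.2887 now, so the distributor offers 71.2887, keeping 28.7113.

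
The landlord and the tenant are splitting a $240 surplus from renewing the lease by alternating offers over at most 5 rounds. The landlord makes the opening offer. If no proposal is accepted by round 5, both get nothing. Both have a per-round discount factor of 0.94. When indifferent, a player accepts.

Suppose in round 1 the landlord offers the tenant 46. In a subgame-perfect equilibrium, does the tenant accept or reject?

Accept

Round 5 (the landlord proposes): the tenant will accept anything ≥ 0, so the landlord offers 0 and keeps 240.
Round 4 (the tenant proposes): the landlord can get 240 next round, worth 0.94 × 240 = 225.6 now. The tenant offers 225.6 and keeps 240 − 225.6 = 14.4.
Round 3 (the landlord proposes): the tenant can get 14.4 next round, worth 0.94 × 14.4 = 13.536 now; the landlord offers that and keeps 226.464.
Round 2 (the tenant proposes): the landlord can get 226.464 next round, worth 0.94 × 226.464 = 212.87616 now, so the tenant offers 212.87616, keeping 27.12384.
So by rejecting in round 1, the tenant gets 27.12384 next round, worth 0.94 × 27.12384 = 25.4964096 now.
Offer 46 ≥ 25.4964096, so the tenant accepts.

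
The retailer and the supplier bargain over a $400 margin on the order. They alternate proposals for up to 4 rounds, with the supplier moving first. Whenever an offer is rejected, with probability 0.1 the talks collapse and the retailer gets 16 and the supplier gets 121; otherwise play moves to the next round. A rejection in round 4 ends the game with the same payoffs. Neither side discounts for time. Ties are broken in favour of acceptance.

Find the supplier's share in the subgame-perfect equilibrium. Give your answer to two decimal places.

168.60

Round 4 (the retailer proposes): the supplier gets 121 if talks fail, so the retailer offers 121 and keeps 279.
Round 3 (the supplier proposes): rejecting gives the retailer an expected 0.9 × 279 + 0.1 × 16 = 252.7, so the supplier offers 252.7, keeping 147.3.
Round 2 (the retailer proposes): rejecting gives the supplier an expected 0.9 × 147.3 + 0.1 × 121 = 144.67; the retailer offers that and keeps 255.33.
Round 1 (the supplier proposes): rejecting gives the retailer an expected 0.9 × 255.33 + 0.1 × 16 = 231.397; the supplier offers that and keeps 168.603.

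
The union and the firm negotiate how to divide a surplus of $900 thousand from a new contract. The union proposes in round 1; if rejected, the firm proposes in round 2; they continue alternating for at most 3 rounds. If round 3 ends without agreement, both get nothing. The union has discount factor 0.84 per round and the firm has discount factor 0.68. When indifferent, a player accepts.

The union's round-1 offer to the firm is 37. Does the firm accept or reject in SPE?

Reject

Round 3 (the union proposes): rejection yields 0 for the firm; the union offers 0 and keeps 900.
Round 2 (the firm proposes): the union can get 900 next round, worth 0.84 × 900 = 756 now; the firm offers that and keeps 144.
So by rejecting in round 1, the firm gets 144 next round, worth 0.68 × 144 = 97.92 now.
Offer 37 < 97.92, so the firm rejects.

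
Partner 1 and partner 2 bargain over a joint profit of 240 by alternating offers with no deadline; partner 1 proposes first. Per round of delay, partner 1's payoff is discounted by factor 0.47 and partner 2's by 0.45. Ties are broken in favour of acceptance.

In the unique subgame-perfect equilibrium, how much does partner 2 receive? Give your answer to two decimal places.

Let x be partner 1's share when partner 1 proposes and y be partner 2's share when partner 2 proposes.
Partner 2 accepts iff offered ≥ 0.45·y, so x = 240 − 0.45y. Symmetrically y = 240 − 0.47x.
Substituting: x = 240 − 0.45(240 − 0.47x), giving x(1 − 0.47·0.45) = 240(1 − 0.45).
So x = 240 × 0.55 / 0.7885 ≈ 167.4065, and partner 2 receives 240 − x ≈ 72.5935.

72.59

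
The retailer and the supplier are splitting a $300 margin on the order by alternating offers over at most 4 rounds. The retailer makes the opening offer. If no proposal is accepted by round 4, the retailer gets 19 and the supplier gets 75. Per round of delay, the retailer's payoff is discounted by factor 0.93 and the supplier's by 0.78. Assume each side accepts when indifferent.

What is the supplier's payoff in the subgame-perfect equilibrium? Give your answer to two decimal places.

175.37

Round 4 (the supplier proposes): the retailer gets 19 if talks fail, so the supplier offers 19 and keeps 281.
Round 3 (the retailer proposes): the supplier can get 281 next round, worth 0.78 × 281 = 219.18 now; the retailer offers that and keeps 80.82.
Round 2 (the supplier proposes): the retailer can get 80.82 next round, worth 0.93 × 80.82 = 75.1626 now, so the supplier offers 75.1626, keeping 224.8374.
Round 1 (the retailer proposes): the supplier can get 224.8374 next round, worth 0.78 × 224.8374 = 175.373172 now, so the retailer offers 175.373172, keeping 124.626828.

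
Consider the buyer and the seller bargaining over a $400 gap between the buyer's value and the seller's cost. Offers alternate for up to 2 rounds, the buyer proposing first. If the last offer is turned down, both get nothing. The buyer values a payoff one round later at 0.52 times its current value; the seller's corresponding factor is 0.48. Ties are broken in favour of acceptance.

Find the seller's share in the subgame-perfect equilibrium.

192

Work backward from the last round.
Round 2 (the seller proposes): the buyer will accept anything ≥ 0, so the seller offers 0 and keeps 400.
Round 1 (the buyer proposes): the seller can get 400 next round, worth 0.48 × 400 = 192 now; the buyer offers that and keeps 208.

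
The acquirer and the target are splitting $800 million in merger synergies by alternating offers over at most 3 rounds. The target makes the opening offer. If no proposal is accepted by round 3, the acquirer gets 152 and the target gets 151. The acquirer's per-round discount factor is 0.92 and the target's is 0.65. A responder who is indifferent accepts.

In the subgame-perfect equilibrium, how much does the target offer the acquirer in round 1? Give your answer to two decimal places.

348.50

Round 3 (the target proposes): the acquirer gets 152 if talks fail, so the target offers 152 and keeps 648.
Round 2 (the acquirer proposes): the target can get 648 next round, worth 0.65 × 648 = 421.2 now. The acquirer offers 421.2 and keeps 800 − 421.2 = 378.8.
Round 1 (the target proposes): the acquirer can get 378.8 next round, worth 0.92 × 378.8 = 348.496 now, so the target offers 348.496, keeping 451.504.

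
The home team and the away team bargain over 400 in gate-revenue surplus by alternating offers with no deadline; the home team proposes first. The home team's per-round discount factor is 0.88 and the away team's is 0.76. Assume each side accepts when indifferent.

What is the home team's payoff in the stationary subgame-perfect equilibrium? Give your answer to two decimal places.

289.86

Let x be the home team's share when the home team proposes and y be the away team's share when the away team proposes.
The away team accepts iff offered ≥ 0.76·y, so x = 400 − 0.76y. Symmetrically y = 400 − 0.88x.
Substituting: x = 400 − 0.76(400 − 0.88x), giving x(1 − 0.88·0.76) = 400(1 − 0.76).
So x = 400 × 0.24 / 0.3312 ≈ 289.8551, and the away team receives 400 − x ≈ 110.1449.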